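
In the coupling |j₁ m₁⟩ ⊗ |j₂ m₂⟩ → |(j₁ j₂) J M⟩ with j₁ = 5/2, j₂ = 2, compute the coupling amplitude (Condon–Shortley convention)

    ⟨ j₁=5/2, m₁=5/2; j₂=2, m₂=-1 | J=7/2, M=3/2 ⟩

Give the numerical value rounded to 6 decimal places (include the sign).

+0.487950  (= +√(5/21))

triangle: 1!×4!×3!/9! = 144/362880
(j±m)!: 5!×0!×1!×3!×5!×2! = 172800
prefactor² = (2J+1)×Δ×N² = 3840/7
  k=0: +1/(0!×1!×0!×1!×4!×2!) = 1/48
Σ = 1/48  ⇒  CG² = 3840/7×1/48² = 5/21
CG = +√(5/21) = +0.487950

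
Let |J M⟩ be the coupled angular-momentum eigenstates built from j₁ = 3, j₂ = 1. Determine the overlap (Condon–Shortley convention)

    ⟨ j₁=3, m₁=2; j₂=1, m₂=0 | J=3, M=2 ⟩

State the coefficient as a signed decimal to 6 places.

√[7·1!5!1!/8! · 5!1!1!1!5!1!] = √(300)
  +(−1)^0/∏(0,1,1,1,4,0)! = 1/24  (running 1/24)
  +(−1)^1/∏(1,0,0,0,5,1)! = -1/120  (running 1/30)
⟨..|..⟩ = √(300)·(1/30) = +0.577350

+√(1/3) ≈ +0.577350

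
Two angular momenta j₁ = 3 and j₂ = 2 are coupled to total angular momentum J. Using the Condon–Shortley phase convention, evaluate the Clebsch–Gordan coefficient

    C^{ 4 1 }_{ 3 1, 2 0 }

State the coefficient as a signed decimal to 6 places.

+0.327327  (= +√(3/28))

√[9·1!5!3!/10! · 4!2!2!2!5!3!] = √(1728/7)
  +(−1)^0/∏(0,1,2,2,3,1)! = 1/24  (running 1/24)
  +(−1)^1/∏(1,0,1,1,4,2)! = -1/48  (running 1/48)
⟨..|..⟩ = √(1728/7)·(1/48) = +0.327327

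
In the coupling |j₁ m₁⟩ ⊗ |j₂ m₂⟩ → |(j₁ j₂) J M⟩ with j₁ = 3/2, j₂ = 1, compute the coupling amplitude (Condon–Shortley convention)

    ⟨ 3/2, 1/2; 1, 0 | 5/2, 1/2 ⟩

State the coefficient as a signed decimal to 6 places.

√[6·0!3!2!/6! · 2!1!1!1!3!2!] = √(12/5)
  +(−1)^0/∏(0,0,1,1,2,1)! = 1/2  (running 1/2)
⟨..|..⟩ = √(12/5)·(1/2) = +0.774597

+0.774597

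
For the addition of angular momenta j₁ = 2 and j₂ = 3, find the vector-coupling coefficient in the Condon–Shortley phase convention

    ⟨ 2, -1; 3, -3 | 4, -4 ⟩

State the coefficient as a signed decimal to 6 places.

+0.774597  (= +√(3/5))

j₁+j₂−J=1  J+j₁−j₂=3  J−j₁+j₂=5  j₁+j₂+J+1=10
(j₁±m₁, j₂±m₂, J±M) = (1,3,0,6,0,8)
P² = 311040
sum k=0..0:
  [0] +1/720 = 1/720
S = 1/720
C² = P²·S² = 3/5 ; C = +0.774597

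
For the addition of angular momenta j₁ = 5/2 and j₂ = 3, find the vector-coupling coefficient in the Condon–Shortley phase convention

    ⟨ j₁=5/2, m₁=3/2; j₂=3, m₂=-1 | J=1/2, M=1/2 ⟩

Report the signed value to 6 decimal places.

−√(2/21) ≈ -0.308607

triangle: 5!·0!·1!/7! = 120/5040
(j±m)!: 4!·1!·2!·4!·1!·0! = 1152
prefactor² = (2J+1)·Δ·N² = 384/7
  k=1: −1/(1!·4!·0!·1!·0!·0!) = -1/24
Σ = -1/24  ⇒  CG² = 384/7·(-1/24)² = 2/21
CG = −√(2/21) = -0.308607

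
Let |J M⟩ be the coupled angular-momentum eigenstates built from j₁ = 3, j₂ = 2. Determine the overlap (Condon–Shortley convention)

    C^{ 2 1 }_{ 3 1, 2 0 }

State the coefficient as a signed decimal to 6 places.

j₁+j₂−J=3  J+j₁−j₂=3  J−j₁+j₂=1  j₁+j₂+J+1=8
(j₁±m₁, j₂±m₂, J±M) = (4,2,2,2,3,1)
P² = 36/7
sum k=1..2:
  [1] −1/4 = -1/4
  [2] +1/12 = 1/12
S = -1/6
C² = P²·S² = 1/7 ; C = -0.377964

-0.377964  (= −√(1/7))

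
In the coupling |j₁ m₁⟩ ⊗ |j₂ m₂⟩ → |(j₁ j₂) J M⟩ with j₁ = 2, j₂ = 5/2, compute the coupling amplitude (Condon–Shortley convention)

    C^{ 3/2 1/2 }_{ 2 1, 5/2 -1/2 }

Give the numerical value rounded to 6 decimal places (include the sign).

−√(5/21) = -0.487950

√[4·3!1!2!/7! · 3!1!2!3!2!1!] = √(48/35)
  +(−1)^0/∏(0,3,1,2,0,0)! = 1/12  (running 1/12)
  +(−1)^1/∏(1,2,0,1,1,1)! = -1/2  (running -5/12)
⟨..|..⟩ = √(48/35)·(-5/12) = -0.487950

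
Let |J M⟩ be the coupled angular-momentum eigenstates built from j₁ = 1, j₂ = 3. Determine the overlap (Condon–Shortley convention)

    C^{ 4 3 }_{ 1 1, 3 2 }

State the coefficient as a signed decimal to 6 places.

√[9·0!2!6!/9! · 2!0!5!1!7!1!] = √(43200)
  +(−1)^0/∏(0,0,0,5,2,1)! = 1/240  (running 1/240)
⟨..|..⟩ = √(43200)·(1/240) = +0.866025

+0.866025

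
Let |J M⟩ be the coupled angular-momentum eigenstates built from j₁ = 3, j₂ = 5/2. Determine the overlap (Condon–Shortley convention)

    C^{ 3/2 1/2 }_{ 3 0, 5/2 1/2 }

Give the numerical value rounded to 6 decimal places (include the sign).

+0.338062  (= +√(4/35))

√[4·4!2!1!/8! · 3!3!3!2!2!1!] = √(144/35)
  +(−1)^2/∏(2,2,1,1,1,0)! = 1/4  (running 1/4)
  +(−1)^3/∏(3,1,0,0,2,1)! = -1/12  (running 1/6)
⟨..|..⟩ = √(144/35)·(1/6) = +0.338062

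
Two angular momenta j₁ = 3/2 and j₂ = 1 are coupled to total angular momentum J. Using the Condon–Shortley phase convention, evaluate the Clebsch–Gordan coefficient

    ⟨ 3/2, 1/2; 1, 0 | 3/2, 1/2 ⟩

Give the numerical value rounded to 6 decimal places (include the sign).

triangle: 1!*2!*1!/5! = 2/120
(j±m)!: 2!*1!*1!*1!*2!*1! = 4
prefactor² = (2J+1)*Δ*N² = 4/15
  k=0: +1/(0!*1!*1!*1!*1!*0!) = 1
  k=1: −1/(1!*0!*0!*0!*2!*1!) = -1/2
Σ = 1/2  ⇒  CG² = 4/15*1/2² = 1/15
CG = +√(1/15) = +0.258199

+√(1/15) = +0.258199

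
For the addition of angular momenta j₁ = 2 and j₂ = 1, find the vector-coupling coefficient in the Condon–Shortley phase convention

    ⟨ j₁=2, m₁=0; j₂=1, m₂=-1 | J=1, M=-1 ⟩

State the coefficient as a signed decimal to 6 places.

+0.316228

triangle: 2!*2!*0!/5! = 4/120
(j±m)!: 2!*2!*0!*2!*0!*2! = 16
prefactor² = (2J+1)*Δ*N² = 8/5
  k=0: +1/(0!*2!*2!*0!*0!*0!) = 1/4
Σ = 1/4  ⇒  CG² = 8/5*1/4² = 1/10
CG = +√(1/10) = +0.316228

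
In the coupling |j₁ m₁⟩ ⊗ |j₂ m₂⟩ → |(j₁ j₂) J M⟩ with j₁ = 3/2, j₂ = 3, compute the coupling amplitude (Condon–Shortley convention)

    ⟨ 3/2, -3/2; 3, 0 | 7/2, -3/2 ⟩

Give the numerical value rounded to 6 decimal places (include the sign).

-0.690066  (= −√(10/21))

j₁+j₂−J=1  J+j₁−j₂=2  J−j₁+j₂=5  j₁+j₂+J+1=9
(j₁±m₁, j₂±m₂, J±M) = (0,3,3,3,2,5)
P² = 1920/7
sum k=1..1:
  [1] −1/24 = -1/24
S = -1/24
C² = P²·S² = 10/21 ; C = -0.690066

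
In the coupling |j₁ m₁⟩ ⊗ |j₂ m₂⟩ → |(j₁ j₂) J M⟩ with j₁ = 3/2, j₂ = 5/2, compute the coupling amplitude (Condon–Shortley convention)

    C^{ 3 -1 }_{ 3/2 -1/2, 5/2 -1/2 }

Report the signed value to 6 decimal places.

√[7·1!2!4!/8! · 1!2!2!3!2!4!] = √(48/5)
  +(−1)^0/∏(0,1,2,2,0,2)! = 1/8  (running 1/8)
  +(−1)^1/∏(1,0,1,1,1,3)! = -1/6  (running -1/24)
⟨..|..⟩ = √(48/5)·(-1/24) = -0.129099

-0.129099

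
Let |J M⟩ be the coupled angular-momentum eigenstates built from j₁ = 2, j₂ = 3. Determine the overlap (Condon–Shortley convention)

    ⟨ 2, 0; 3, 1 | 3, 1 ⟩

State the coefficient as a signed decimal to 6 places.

√[7·2!2!4!/9! · 2!2!4!2!4!2!] = √(256/15)
  +(−1)^0/∏(0,2,2,4,0,0)! = 1/96  (running 1/96)
  +(−1)^1/∏(1,1,1,3,1,1)! = -1/6  (running -5/32)
  +(−1)^2/∏(2,0,0,2,2,2)! = 1/16  (running -3/32)
⟨..|..⟩ = √(256/15)·(-3/32) = -0.387298

-0.387298  (= −√(3/20))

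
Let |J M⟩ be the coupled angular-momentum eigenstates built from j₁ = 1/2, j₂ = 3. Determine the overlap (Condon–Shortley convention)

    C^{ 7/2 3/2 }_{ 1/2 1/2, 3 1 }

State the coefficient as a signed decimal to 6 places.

√[8·0!1!6!/8! · 1!0!4!2!5!2!] = √(11520/7)
  +(−1)^0/∏(0,0,0,4,1,2)! = 1/48  (running 1/48)
⟨..|..⟩ = √(11520/7)·(1/48) = +0.845154

+√(5/7) ≈ +0.845154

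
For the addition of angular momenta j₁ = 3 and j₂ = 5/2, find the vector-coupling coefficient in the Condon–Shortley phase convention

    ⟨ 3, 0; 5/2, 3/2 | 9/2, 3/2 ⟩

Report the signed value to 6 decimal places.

√[10·1!5!4!/11! · 3!3!4!1!6!3!] = √(207360/77)
  +(−1)^0/∏(0,1,3,4,2,0)! = 1/288  (running 1/288)
  +(−1)^1/∏(1,0,2,3,3,1)! = -1/72  (running -1/96)
⟨..|..⟩ = √(207360/77)·(-1/96) = -0.540562

−√(45/154) ≈ -0.540562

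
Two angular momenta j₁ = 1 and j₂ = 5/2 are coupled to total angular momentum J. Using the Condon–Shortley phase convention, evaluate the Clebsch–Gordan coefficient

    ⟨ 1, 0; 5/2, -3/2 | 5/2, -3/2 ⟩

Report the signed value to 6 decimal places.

triangle: 1!·1!·4!/7! = 24/5040
(j±m)!: 1!·1!·1!·4!·1!·4! = 576
prefactor² = (2J+1)·Δ·N² = 576/35
  k=0: +1/(0!·1!·1!·1!·0!·3!) = 1/6
  k=1: −1/(1!·0!·0!·0!·1!·4!) = -1/24
Σ = 1/8  ⇒  CG² = 576/35·1/8² = 9/35
CG = +√(9/35) = +0.507093

+√(9/35) = +0.507093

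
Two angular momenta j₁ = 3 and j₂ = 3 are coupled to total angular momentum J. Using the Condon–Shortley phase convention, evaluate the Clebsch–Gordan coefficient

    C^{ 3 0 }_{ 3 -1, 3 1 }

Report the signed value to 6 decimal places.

+0.408248

j₁+j₂−J=3  J+j₁−j₂=3  J−j₁+j₂=3  j₁+j₂+J+1=10
(j₁±m₁, j₂±m₂, J±M) = (2,4,4,2,3,3)
P² = 864/25
sum k=1..3:
  [1] −1/72 = -1/72
  [2] +1/8 = 1/8
  [3] −1/24 = -1/24
S = 5/72
C² = P²·S² = 1/6 ; C = +0.408248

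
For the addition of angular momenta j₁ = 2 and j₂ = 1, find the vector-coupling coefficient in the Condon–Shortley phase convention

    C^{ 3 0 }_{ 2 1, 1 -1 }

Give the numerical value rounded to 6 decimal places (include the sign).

+0.447214

√[7·0!4!2!/7! · 3!1!0!2!3!3!] = √(144/5)
  +(−1)^0/∏(0,0,1,0,3,2)! = 1/12  (running 1/12)
⟨..|..⟩ = √(144/5)·(1/12) = +0.447214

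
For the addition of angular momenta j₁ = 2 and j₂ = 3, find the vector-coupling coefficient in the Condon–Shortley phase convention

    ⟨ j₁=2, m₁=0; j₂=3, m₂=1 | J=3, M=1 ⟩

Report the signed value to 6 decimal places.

√[7·2!2!4!/9! · 2!2!4!2!4!2!] = √(256/15)
  +(−1)^0/∏(0,2,2,4,0,0)! = 1/96  (running 1/96)
  +(−1)^1/∏(1,1,1,3,1,1)! = -1/6  (running -5/32)
  +(−1)^2/∏(2,0,0,2,2,2)! = 1/16  (running -3/32)
⟨..|..⟩ = √(256/15)·(-3/32) = -0.387298

−√(3/20) = -0.387298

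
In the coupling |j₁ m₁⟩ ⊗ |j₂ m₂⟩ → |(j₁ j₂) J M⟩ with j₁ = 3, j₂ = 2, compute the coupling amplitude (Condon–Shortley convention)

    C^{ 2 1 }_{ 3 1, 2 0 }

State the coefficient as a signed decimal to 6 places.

√[5·3!3!1!/8! · 4!2!2!2!3!1!] = √(36/7)
  +(−1)^1/∏(1,2,1,1,2,0)! = -1/4  (running -1/4)
  +(−1)^2/∏(2,1,0,0,3,1)! = 1/12  (running -1/6)
⟨..|..⟩ = √(36/7)·(-1/6) = -0.377964

-0.377964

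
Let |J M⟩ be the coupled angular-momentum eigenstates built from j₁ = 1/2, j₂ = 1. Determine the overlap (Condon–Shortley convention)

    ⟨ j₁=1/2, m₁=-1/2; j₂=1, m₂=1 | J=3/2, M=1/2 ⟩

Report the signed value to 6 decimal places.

+√(1/3) ≈ +0.577350

√[4·0!1!2!/4! · 0!1!2!0!2!1!] = √(4/3)
  +(−1)^0/∏(0,0,1,2,0,0)! = 1/2  (running 1/2)
⟨..|..⟩ = √(4/3)·(1/2) = +0.577350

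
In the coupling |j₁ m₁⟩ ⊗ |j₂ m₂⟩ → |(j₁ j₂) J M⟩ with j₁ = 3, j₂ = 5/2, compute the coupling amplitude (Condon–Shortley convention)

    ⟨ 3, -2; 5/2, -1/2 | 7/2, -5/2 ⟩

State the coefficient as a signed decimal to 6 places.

−√(2/63) = -0.178174

√[8·2!4!3!/10! · 1!5!2!3!1!6!] = √(4608/7)
  +(−1)^1/∏(1,1,4,1,0,2)! = -1/48  (running -1/48)
  +(−1)^2/∏(2,0,3,0,1,3)! = 1/72  (running -1/144)
⟨..|..⟩ = √(4608/7)·(-1/144) = -0.178174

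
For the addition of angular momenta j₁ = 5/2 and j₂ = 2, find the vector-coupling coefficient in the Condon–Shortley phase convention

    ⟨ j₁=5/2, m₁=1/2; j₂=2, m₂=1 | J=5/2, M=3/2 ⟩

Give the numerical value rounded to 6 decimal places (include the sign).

triangle: 2!*3!*2!/8! = 24/40320
(j±m)!: 3!*2!*3!*1!*4!*1! = 1728
prefactor² = (2J+1)*Δ*N² = 216/35
  k=1: −1/(1!*1!*1!*2!*2!*0!) = -1/4
  k=2: +1/(2!*0!*0!*1!*3!*1!) = 1/12
Σ = -1/6  ⇒  CG² = 216/35*(-1/6)² = 6/35
CG = −√(6/35) = -0.414039

−√(6/35) ≈ -0.414039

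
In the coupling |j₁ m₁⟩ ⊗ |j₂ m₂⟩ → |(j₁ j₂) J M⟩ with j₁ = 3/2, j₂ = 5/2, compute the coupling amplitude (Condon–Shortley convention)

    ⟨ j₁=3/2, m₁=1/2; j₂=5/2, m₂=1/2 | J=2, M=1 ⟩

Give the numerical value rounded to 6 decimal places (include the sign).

−√(25/84) = -0.545545

j₁+j₂−J=2  J+j₁−j₂=1  J−j₁+j₂=3  j₁+j₂+J+1=7
(j₁±m₁, j₂±m₂, J±M) = (2,1,3,2,3,1)
P² = 12/7
sum k=0..1:
  [0] +1/12 = 1/12
  [1] −1/2 = -1/2
S = -5/12
C² = P²·S² = 25/84 ; C = -0.545545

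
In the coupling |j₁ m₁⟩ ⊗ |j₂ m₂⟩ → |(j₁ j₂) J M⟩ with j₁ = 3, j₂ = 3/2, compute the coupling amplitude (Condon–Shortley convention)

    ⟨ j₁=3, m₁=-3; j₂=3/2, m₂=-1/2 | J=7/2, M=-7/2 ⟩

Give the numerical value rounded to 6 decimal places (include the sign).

j₁+j₂−J=1  J+j₁−j₂=5  J−j₁+j₂=2  j₁+j₂+J+1=9
(j₁±m₁, j₂±m₂, J±M) = (0,6,1,2,0,7)
P² = 38400
sum k=1..1:
  [1] −1/240 = -1/240
S = -1/240
C² = P²·S² = 2/3 ; C = -0.816497

−√(2/3) ≈ -0.816497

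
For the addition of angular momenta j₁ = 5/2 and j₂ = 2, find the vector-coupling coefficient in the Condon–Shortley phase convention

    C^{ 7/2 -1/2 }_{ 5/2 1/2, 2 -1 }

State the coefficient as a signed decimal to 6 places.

+√(14/45) ≈ +0.557773

√[8·1!4!3!/9! · 3!2!1!3!3!4!] = √(1152/35)
  +(−1)^0/∏(0,1,2,1,2,2)! = 1/8  (running 1/8)
  +(−1)^1/∏(1,0,1,0,3,3)! = -1/36  (running 7/72)
⟨..|..⟩ = √(1152/35)·(7/72) = +0.557773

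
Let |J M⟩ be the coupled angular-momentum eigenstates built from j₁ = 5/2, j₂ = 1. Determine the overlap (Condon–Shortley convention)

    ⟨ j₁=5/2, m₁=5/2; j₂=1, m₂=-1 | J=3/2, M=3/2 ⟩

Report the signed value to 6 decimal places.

+√(2/3) = +0.816497

triangle: 2!×3!×0!/6! = 12/720
(j±m)!: 5!×0!×0!×2!×3!×0! = 1440
prefactor² = (2J+1)×Δ×N² = 96
  k=0: +1/(0!×2!×0!×0!×3!×0!) = 1/12
Σ = 1/12  ⇒  CG² = 96×1/12² = 2/3
CG = +√(2/3) = +0.816497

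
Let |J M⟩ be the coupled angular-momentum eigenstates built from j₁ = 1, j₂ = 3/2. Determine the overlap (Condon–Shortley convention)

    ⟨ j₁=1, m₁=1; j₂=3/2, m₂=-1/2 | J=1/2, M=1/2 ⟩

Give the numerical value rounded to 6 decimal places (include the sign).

+√(1/6) ≈ +0.408248

triangle: 2!·0!·1!/4! = 2/24
(j±m)!: 2!·0!·1!·2!·1!·0! = 4
prefactor² = (2J+1)·Δ·N² = 2/3
  k=0: +1/(0!·2!·0!·1!·0!·0!) = 1/2
Σ = 1/2  ⇒  CG² = 2/3·1/2² = 1/6
CG = +√(1/6) = +0.408248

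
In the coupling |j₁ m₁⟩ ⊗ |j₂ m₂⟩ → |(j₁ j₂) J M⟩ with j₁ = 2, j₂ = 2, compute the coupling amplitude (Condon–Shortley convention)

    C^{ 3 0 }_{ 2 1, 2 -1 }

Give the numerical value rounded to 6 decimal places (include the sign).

j₁+j₂−J=1  J+j₁−j₂=3  J−j₁+j₂=3  j₁+j₂+J+1=8
(j₁±m₁, j₂±m₂, J±M) = (3,1,1,3,3,3)
P² = 81/10
sum k=0..1:
  [0] +1/4 = 1/4
  [1] −1/36 = -1/36
S = 2/9
C² = P²·S² = 2/5 ; C = +0.632456

+√(2/5) = +0.632456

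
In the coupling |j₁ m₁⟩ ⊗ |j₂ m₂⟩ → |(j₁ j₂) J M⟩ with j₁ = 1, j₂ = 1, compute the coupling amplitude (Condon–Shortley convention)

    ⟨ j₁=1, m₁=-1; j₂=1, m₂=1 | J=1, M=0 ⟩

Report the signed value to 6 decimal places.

j₁+j₂−J=1  J+j₁−j₂=1  J−j₁+j₂=1  j₁+j₂+J+1=4
(j₁±m₁, j₂±m₂, J±M) = (0,2,2,0,1,1)
P² = 1/2
sum k=1..1:
  [1] −1/1 = -1
S = -1
C² = P²·S² = 1/2 ; C = -0.707107

−√(1/2) = -0.707107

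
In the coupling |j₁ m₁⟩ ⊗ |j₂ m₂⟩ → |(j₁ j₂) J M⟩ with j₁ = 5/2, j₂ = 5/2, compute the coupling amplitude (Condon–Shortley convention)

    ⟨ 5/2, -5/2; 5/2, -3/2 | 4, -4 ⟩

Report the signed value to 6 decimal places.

−√(1/2) ≈ -0.707107

j₁+j₂−J=1  J+j₁−j₂=4  J−j₁+j₂=4  j₁+j₂+J+1=10
(j₁±m₁, j₂±m₂, J±M) = (0,5,1,4,0,8)
P² = 165888
sum k=1..1:
  [1] −1/576 = -1/576
S = -1/576
C² = P²·S² = 1/2 ; C = -0.707107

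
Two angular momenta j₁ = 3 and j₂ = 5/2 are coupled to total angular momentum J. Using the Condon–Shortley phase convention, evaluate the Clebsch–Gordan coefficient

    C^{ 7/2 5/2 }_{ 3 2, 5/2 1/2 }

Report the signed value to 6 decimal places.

−√(2/63) = -0.178174

triangle: 2!*4!*3!/10! = 288/3628800
(j±m)!: 5!*1!*3!*2!*6!*1! = 1036800
prefactor² = (2J+1)*Δ*N² = 4608/7
  k=0: +1/(0!*2!*1!*3!*3!*0!) = 1/72
  k=1: −1/(1!*1!*0!*2!*4!*1!) = -1/48
Σ = -1/144  ⇒  CG² = 4608/7*(-1/144)² = 2/63
CG = −√(2/63) = -0.178174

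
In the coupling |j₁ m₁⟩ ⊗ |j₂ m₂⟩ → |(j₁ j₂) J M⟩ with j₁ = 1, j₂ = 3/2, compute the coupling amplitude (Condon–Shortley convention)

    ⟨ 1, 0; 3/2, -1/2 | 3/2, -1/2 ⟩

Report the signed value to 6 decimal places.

+0.258199

j₁+j₂−J=1  J+j₁−j₂=1  J−j₁+j₂=2  j₁+j₂+J+1=5
(j₁±m₁, j₂±m₂, J±M) = (1,1,1,2,1,2)
P² = 4/15
sum k=0..1:
  [0] +1/1 = 1
  [1] −1/2 = -1/2
S = 1/2
C² = P²·S² = 1/15 ; C = +0.258199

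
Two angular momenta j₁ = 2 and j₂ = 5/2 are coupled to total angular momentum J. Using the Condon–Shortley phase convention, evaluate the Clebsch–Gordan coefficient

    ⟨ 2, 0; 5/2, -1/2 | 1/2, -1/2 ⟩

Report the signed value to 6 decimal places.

j₁+j₂−J=4  J+j₁−j₂=0  J−j₁+j₂=1  j₁+j₂+J+1=6
(j₁±m₁, j₂±m₂, J±M) = (2,2,2,3,0,1)
P² = 16/5
sum k=2..2:
  [2] +1/4 = 1/4
S = 1/4
C² = P²·S² = 1/5 ; C = +0.447214

+√(1/5) = +0.447214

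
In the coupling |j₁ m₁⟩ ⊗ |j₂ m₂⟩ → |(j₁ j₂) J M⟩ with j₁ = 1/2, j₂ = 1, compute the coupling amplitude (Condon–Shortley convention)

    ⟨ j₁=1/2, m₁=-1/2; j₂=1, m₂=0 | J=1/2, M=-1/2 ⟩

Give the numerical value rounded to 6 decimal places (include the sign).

triangle: 1!×0!×1!/3! = 1/6
(j±m)!: 0!×1!×1!×1!×0!×1! = 1
prefactor² = (2J+1)×Δ×N² = 1/3
  k=1: −1/(1!×0!×0!×0!×0!×1!) = -1
Σ = -1  ⇒  CG² = 1/3×(-1)² = 1/3
CG = −√(1/3) = -0.577350

−√(1/3) ≈ -0.577350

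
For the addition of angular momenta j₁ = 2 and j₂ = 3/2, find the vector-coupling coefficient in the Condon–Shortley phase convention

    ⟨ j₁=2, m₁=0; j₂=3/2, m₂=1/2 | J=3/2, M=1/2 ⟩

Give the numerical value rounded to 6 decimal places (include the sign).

√[4·2!2!1!/6! · 2!2!2!1!2!1!] = √(16/45)
  +(−1)^1/∏(1,1,1,1,1,0)! = -1  (running -1)
  +(−1)^2/∏(2,0,0,0,2,1)! = 1/4  (running -3/4)
⟨..|..⟩ = √(16/45)·(-3/4) = -0.447214

−√(1/5) ≈ -0.447214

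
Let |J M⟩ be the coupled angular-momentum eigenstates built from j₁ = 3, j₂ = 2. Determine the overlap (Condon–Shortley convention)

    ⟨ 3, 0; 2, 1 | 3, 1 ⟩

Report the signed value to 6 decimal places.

j₁+j₂−J=2  J+j₁−j₂=4  J−j₁+j₂=2  j₁+j₂+J+1=9
(j₁±m₁, j₂±m₂, J±M) = (3,3,3,1,4,2)
P² = 96/5
sum k=1..2:
  [1] −1/8 = -1/8
  [2] +1/12 = 1/12
S = -1/24
C² = P²·S² = 1/30 ; C = -0.182574

-0.182574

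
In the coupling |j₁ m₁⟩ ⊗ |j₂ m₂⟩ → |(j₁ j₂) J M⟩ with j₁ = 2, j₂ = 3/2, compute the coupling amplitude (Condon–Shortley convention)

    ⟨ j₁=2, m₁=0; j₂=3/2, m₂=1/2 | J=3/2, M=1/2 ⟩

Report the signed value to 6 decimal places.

√[4·2!2!1!/6! · 2!2!2!1!2!1!] = √(16/45)
  +(−1)^1/∏(1,1,1,1,1,0)! = -1  (running -1)
  +(−1)^2/∏(2,0,0,0,2,1)! = 1/4  (running -3/4)
⟨..|..⟩ = √(16/45)·(-3/4) = -0.447214

-0.447214  (= −√(1/5))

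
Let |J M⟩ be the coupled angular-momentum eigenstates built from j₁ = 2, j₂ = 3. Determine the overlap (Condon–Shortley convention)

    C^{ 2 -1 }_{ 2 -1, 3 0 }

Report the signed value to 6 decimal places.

+0.534522

j₁+j₂−J=3  J+j₁−j₂=1  J−j₁+j₂=3  j₁+j₂+J+1=8
(j₁±m₁, j₂±m₂, J±M) = (1,3,3,3,1,3)
P² = 81/14
sum k=2..3:
  [2] +1/4 = 1/4
  [3] −1/36 = -1/36
S = 2/9
C² = P²·S² = 2/7 ; C = +0.534522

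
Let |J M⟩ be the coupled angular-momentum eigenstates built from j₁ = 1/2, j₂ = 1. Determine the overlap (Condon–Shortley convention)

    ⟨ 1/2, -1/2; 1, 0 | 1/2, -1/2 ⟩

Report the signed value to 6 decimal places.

j₁+j₂−J=1  J+j₁−j₂=0  J−j₁+j₂=1  j₁+j₂+J+1=3
(j₁±m₁, j₂±m₂, J±M) = (0,1,1,1,0,1)
P² = 1/3
sum k=1..1:
  [1] −1/1 = -1
S = -1
C² = P²·S² = 1/3 ; C = -0.577350

-0.577350  (= −√(1/3))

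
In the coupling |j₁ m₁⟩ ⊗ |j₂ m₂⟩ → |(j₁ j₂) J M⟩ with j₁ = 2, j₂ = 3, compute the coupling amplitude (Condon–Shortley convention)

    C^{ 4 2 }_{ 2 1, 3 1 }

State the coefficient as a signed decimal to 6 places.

+√(1/28) ≈ +0.188982

triangle: 1!*3!*5!/10! = 720/3628800
(j±m)!: 3!*1!*4!*2!*6!*2! = 414720
prefactor² = (2J+1)*Δ*N² = 5184/7
  k=0: +1/(0!*1!*1!*4!*2!*1!) = 1/48
  k=1: −1/(1!*0!*0!*3!*3!*2!) = -1/72
Σ = 1/144  ⇒  CG² = 5184/7*1/144² = 1/28
CG = +√(1/28) = +0.188982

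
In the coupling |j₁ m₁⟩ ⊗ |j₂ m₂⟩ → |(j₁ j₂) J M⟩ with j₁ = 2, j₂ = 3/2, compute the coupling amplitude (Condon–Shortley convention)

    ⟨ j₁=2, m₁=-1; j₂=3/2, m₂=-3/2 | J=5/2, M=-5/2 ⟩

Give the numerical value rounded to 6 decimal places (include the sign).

+√(3/7) ≈ +0.654654

j₁+j₂−J=1  J+j₁−j₂=3  J−j₁+j₂=2  j₁+j₂+J+1=7
(j₁±m₁, j₂±m₂, J±M) = (1,3,0,3,0,5)
P² = 432/7
sum k=0..0:
  [0] +1/12 = 1/12
S = 1/12
C² = P²·S² = 3/7 ; C = +0.654654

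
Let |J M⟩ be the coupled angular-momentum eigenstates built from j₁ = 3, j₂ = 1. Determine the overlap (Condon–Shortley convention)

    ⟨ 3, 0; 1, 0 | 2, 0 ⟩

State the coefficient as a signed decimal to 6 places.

j₁+j₂−J=2  J+j₁−j₂=4  J−j₁+j₂=0  j₁+j₂+J+1=7
(j₁±m₁, j₂±m₂, J±M) = (3,3,1,1,2,2)
P² = 48/7
sum k=1..1:
  [1] −1/4 = -1/4
S = -1/4
C² = P²·S² = 3/7 ; C = -0.654654

−√(3/7) ≈ -0.654654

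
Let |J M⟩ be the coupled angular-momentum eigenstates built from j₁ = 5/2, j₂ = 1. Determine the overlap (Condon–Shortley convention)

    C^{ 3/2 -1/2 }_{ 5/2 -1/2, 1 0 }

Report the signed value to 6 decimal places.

-0.632456  (= −√(2/5))

j₁+j₂−J=2  J+j₁−j₂=3  J−j₁+j₂=0  j₁+j₂+J+1=6
(j₁±m₁, j₂±m₂, J±M) = (2,3,1,1,1,2)
P² = 8/5
sum k=1..1:
  [1] −1/2 = -1/2
S = -1/2
C² = P²·S² = 2/5 ; C = -0.632456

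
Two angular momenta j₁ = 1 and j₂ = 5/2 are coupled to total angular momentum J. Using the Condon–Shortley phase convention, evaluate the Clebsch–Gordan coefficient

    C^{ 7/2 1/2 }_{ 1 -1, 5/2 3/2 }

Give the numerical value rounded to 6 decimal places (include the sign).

triangle: 0!×2!×5!/8! = 240/40320
(j±m)!: 0!×2!×4!×1!×4!×3! = 6912
prefactor² = (2J+1)×Δ×N² = 2304/7
  k=0: +1/(0!×0!×2!×4!×0!×1!) = 1/48
Σ = 1/48  ⇒  CG² = 2304/7×1/48² = 1/7
CG = +√(1/7) = +0.377964

+0.377964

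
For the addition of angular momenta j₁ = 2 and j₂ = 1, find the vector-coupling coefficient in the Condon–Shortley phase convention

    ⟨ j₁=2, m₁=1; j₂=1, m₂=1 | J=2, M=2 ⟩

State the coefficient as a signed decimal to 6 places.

-0.577350  (= −√(1/3))

√[5·1!3!1!/6! · 3!1!2!0!4!0!] = √(12)
  +(−1)^1/∏(1,0,0,1,3,0)! = -1/6  (running -1/6)
⟨..|..⟩ = √(12)·(-1/6) = -0.577350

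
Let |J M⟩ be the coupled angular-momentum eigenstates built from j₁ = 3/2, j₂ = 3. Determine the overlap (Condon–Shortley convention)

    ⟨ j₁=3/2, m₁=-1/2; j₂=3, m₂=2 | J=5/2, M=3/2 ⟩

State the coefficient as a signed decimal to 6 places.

triangle: 2!×1!×4!/8! = 48/40320
(j±m)!: 1!×2!×5!×1!×4!×1! = 5760
prefactor² = (2J+1)×Δ×N² = 288/7
  k=1: −1/(1!×1!×1!×4!×0!×0!) = -1/24
  k=2: +1/(2!×0!×0!×3!×1!×1!) = 1/12
Σ = 1/24  ⇒  CG² = 288/7×1/24² = 1/14
CG = +√(1/14) = +0.267261

+0.267261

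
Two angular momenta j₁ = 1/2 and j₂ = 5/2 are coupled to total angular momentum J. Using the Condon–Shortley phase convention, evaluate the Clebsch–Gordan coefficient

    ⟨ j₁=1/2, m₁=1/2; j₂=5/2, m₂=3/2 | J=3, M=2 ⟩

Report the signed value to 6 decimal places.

+√(5/6) = +0.912871

j₁+j₂−J=0  J+j₁−j₂=1  J−j₁+j₂=5  j₁+j₂+J+1=7
(j₁±m₁, j₂±m₂, J±M) = (1,0,4,1,5,1)
P² = 480
sum k=0..0:
  [0] +1/24 = 1/24
S = 1/24
C² = P²·S² = 5/6 ; C = +0.912871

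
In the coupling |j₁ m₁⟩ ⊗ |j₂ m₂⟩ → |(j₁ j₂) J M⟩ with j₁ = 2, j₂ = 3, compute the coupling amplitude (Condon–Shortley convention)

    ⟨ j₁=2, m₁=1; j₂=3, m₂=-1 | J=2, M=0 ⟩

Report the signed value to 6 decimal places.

√[5·3!1!3!/8! · 3!1!2!4!2!2!] = √(36/7)
  +(−1)^0/∏(0,3,1,2,0,1)! = 1/12  (running 1/12)
  +(−1)^1/∏(1,2,0,1,1,2)! = -1/4  (running -1/6)
⟨..|..⟩ = √(36/7)·(-1/6) = -0.377964

-0.377964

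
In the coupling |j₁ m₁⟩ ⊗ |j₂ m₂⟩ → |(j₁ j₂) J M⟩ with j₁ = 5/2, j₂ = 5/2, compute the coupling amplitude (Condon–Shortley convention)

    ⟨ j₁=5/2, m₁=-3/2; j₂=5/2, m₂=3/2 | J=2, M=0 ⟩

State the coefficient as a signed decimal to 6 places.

j₁+j₂−J=3  J+j₁−j₂=2  J−j₁+j₂=2  j₁+j₂+J+1=8
(j₁±m₁, j₂±m₂, J±M) = (1,4,4,1,2,2)
P² = 48/7
sum k=2..3:
  [2] +1/8 = 1/8
  [3] −1/6 = -1/6
S = -1/24
C² = P²·S² = 1/84 ; C = -0.109109

-0.109109  (= −√(1/84))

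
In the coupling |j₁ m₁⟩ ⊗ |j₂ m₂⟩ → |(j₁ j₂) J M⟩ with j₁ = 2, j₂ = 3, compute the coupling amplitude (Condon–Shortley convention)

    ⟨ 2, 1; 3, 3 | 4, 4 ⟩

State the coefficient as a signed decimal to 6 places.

−√(3/5) = -0.774597

√[9·1!3!5!/10! · 3!1!6!0!8!0!] = √(311040)
  +(−1)^1/∏(1,0,0,5,3,0)! = -1/720  (running -1/720)
⟨..|..⟩ = √(311040)·(-1/720) = -0.774597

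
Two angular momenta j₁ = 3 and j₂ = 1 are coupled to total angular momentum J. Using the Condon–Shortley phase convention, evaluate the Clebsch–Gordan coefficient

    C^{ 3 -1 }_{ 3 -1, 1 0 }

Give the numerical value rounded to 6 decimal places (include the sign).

triangle: 1!*5!*1!/8! = 120/40320
(j±m)!: 2!*4!*1!*1!*2!*4! = 2304
prefactor² = (2J+1)*Δ*N² = 48
  k=0: +1/(0!*1!*4!*1!*1!*0!) = 1/24
  k=1: −1/(1!*0!*3!*0!*2!*1!) = -1/12
Σ = -1/24  ⇒  CG² = 48*(-1/24)² = 1/12
CG = −√(1/12) = -0.288675

−√(1/12) = -0.288675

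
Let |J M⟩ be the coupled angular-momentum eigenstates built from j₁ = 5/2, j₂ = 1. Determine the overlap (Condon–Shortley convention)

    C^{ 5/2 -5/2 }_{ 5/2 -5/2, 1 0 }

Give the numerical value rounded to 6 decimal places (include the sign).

triangle: 1!*4!*1!/7! = 24/5040
(j±m)!: 0!*5!*1!*1!*0!*5! = 14400
prefactor² = (2J+1)*Δ*N² = 2880/7
  k=1: −1/(1!*0!*4!*0!*0!*1!) = -1/24
Σ = -1/24  ⇒  CG² = 2880/7*(-1/24)² = 5/7
CG = −√(5/7) = -0.845154

-0.845154  (= −√(5/7))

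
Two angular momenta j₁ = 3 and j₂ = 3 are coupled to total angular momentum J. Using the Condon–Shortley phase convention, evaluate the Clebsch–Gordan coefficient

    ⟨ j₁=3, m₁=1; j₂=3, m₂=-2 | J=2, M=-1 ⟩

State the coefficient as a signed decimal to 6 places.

-0.422577

triangle: 4!·2!·2!/9! = 96/362880
(j±m)!: 4!·2!·1!·5!·1!·3! = 34560
prefactor² = (2J+1)·Δ·N² = 320/7
  k=0: +1/(0!·4!·2!·1!·0!·1!) = 1/48
  k=1: −1/(1!·3!·1!·0!·1!·2!) = -1/12
Σ = -1/16  ⇒  CG² = 320/7·(-1/16)² = 5/28
CG = −√(5/28) = -0.422577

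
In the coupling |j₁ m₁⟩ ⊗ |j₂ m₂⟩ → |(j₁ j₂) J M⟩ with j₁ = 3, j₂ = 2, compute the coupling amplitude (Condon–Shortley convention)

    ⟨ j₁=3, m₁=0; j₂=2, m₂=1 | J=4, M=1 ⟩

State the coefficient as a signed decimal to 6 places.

√[9·1!5!3!/10! · 3!3!3!1!5!3!] = √(1944/7)
  +(−1)^0/∏(0,1,3,3,2,0)! = 1/72  (running 1/72)
  +(−1)^1/∏(1,0,2,2,3,1)! = -1/24  (running -1/36)
⟨..|..⟩ = √(1944/7)·(-1/36) = -0.462910

-0.462910  (= −√(3/14))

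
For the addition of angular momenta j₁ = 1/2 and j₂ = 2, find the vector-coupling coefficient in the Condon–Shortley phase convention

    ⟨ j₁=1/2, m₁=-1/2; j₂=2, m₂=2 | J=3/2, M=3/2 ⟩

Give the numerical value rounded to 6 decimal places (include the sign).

j₁+j₂−J=1  J+j₁−j₂=0  J−j₁+j₂=3  j₁+j₂+J+1=5
(j₁±m₁, j₂±m₂, J±M) = (0,1,4,0,3,0)
P² = 144/5
sum k=1..1:
  [1] −1/6 = -1/6
S = -1/6
C² = P²·S² = 4/5 ; C = -0.894427

−√(4/5) = -0.894427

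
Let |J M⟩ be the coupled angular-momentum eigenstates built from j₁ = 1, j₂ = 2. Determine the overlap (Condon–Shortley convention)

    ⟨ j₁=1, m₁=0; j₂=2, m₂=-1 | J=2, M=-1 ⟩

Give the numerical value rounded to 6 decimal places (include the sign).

+√(1/6) = +0.408248

triangle: 1!*1!*3!/6! = 6/720
(j±m)!: 1!*1!*1!*3!*1!*3! = 36
prefactor² = (2J+1)*Δ*N² = 3/2
  k=0: +1/(0!*1!*1!*1!*0!*2!) = 1/2
  k=1: −1/(1!*0!*0!*0!*1!*3!) = -1/6
Σ = 1/3  ⇒  CG² = 3/2*1/3² = 1/6
CG = +√(1/6) = +0.408248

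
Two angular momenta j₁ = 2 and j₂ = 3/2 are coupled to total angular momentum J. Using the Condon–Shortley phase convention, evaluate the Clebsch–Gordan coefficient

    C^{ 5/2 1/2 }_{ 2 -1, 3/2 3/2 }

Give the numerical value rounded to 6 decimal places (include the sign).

triangle: 1!*3!*2!/7! = 12/5040
(j±m)!: 1!*3!*3!*0!*3!*2! = 432
prefactor² = (2J+1)*Δ*N² = 216/35
  k=1: −1/(1!*0!*2!*2!*1!*0!) = -1/4
Σ = -1/4  ⇒  CG² = 216/35*(-1/4)² = 27/70
CG = −√(27/70) = -0.621059

−√(27/70) = -0.621059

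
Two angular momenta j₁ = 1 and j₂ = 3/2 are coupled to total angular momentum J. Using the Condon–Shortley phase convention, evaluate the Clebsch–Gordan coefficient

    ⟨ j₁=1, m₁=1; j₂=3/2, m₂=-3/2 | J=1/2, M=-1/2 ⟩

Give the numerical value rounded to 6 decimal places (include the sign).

triangle: 2!×0!×1!/4! = 2/24
(j±m)!: 2!×0!×0!×3!×0!×1! = 12
prefactor² = (2J+1)×Δ×N² = 2
  k=0: +1/(0!×2!×0!×0!×0!×1!) = 1/2
Σ = 1/2  ⇒  CG² = 2×1/2² = 1/2
CG = +√(1/2) = +0.707107

+√(1/2) ≈ +0.707107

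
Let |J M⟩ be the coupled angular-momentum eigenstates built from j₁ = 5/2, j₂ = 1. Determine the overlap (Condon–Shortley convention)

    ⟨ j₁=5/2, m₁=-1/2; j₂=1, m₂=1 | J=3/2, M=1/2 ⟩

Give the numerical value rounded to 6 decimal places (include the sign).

j₁+j₂−J=2  J+j₁−j₂=3  J−j₁+j₂=0  j₁+j₂+J+1=6
(j₁±m₁, j₂±m₂, J±M) = (2,3,2,0,2,1)
P² = 16/5
sum k=2..2:
  [2] +1/4 = 1/4
S = 1/4
C² = P²·S² = 1/5 ; C = +0.447214

+√(1/5) ≈ +0.447214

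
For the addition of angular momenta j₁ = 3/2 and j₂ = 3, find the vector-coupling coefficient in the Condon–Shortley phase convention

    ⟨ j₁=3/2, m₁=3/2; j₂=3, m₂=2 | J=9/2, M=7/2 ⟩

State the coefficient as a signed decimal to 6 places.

√[10·0!3!6!/10! · 3!0!5!1!8!1!] = √(345600)
  +(−1)^0/∏(0,0,0,5,3,1)! = 1/720  (running 1/720)
⟨..|..⟩ = √(345600)·(1/720) = +0.816497

+0.816497  (= +√(2/3))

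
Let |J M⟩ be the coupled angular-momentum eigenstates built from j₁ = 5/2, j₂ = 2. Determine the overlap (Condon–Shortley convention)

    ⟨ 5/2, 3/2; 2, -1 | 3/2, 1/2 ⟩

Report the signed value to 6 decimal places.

j₁+j₂−J=3  J+j₁−j₂=2  J−j₁+j₂=1  j₁+j₂+J+1=7
(j₁±m₁, j₂±m₂, J±M) = (4,1,1,3,2,1)
P² = 96/35
sum k=0..1:
  [0] +1/6 = 1/6
  [1] −1/4 = -1/4
S = -1/12
C² = P²·S² = 2/105 ; C = -0.138013

-0.138013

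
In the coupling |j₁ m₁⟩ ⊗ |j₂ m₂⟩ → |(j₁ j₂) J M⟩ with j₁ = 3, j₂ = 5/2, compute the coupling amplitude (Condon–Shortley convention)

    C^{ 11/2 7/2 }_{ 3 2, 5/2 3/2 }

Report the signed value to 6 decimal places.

+0.738549  (= +√(6/11))

j₁+j₂−J=0  J+j₁−j₂=6  J−j₁+j₂=5  j₁+j₂+J+1=12
(j₁±m₁, j₂±m₂, J±M) = (5,1,4,1,9,2)
P² = 49766400/11
sum k=0..0:
  [0] +1/2880 = 1/2880
S = 1/2880
C² = P²·S² = 6/11 ; C = +0.738549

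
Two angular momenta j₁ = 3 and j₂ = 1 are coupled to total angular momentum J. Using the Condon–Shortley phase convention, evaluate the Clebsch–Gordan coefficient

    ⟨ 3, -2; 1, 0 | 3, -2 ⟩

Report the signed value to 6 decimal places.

√[7·1!5!1!/8! · 1!5!1!1!1!5!] = √(300)
  +(−1)^0/∏(0,1,5,1,0,0)! = 1/120  (running 1/120)
  +(−1)^1/∏(1,0,4,0,1,1)! = -1/24  (running -1/30)
⟨..|..⟩ = √(300)·(-1/30) = -0.577350

−√(1/3) ≈ -0.577350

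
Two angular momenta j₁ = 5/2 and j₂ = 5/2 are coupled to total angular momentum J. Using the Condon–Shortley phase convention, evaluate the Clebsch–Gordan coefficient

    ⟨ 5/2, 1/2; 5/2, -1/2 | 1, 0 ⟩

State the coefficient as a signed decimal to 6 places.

+0.119523  (= +√(1/70))

j₁+j₂−J=4  J+j₁−j₂=1  J−j₁+j₂=1  j₁+j₂+J+1=7
(j₁±m₁, j₂±m₂, J±M) = (3,2,2,3,1,1)
P² = 72/35
sum k=1..2:
  [1] −1/6 = -1/6
  [2] +1/4 = 1/4
S = 1/12
C² = P²·S² = 1/70 ; C = +0.119523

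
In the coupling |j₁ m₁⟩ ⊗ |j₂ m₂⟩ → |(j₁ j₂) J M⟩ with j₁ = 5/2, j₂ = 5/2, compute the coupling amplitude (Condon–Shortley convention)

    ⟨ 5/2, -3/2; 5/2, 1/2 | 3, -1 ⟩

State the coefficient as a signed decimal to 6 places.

+√(1/30) = +0.182574

j₁+j₂−J=2  J+j₁−j₂=3  J−j₁+j₂=3  j₁+j₂+J+1=9
(j₁±m₁, j₂±m₂, J±M) = (1,4,3,2,2,4)
P² = 96/5
sum k=1..2:
  [1] −1/12 = -1/12
  [2] +1/8 = 1/8
S = 1/24
C² = P²·S² = 1/30 ; C = +0.182574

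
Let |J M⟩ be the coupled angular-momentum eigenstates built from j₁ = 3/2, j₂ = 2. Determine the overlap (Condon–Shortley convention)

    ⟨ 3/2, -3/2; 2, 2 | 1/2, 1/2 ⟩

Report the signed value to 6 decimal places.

√[2·3!0!1!/5! · 0!3!4!0!1!0!] = √(72/5)
  +(−1)^3/∏(3,0,0,1,0,0)! = -1/6  (running -1/6)
⟨..|..⟩ = √(72/5)·(-1/6) = -0.632456

−√(2/5) = -0.632456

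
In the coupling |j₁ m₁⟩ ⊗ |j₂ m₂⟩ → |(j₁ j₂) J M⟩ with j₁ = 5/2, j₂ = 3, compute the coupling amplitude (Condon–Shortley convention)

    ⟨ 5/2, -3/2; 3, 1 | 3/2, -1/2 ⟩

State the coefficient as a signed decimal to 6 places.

triangle: 4!·1!·2!/8! = 48/40320
(j±m)!: 1!·4!·4!·2!·1!·2! = 2304
prefactor² = (2J+1)·Δ·N² = 384/35
  k=3: −1/(3!·1!·1!·1!·0!·1!) = -1/6
  k=4: +1/(4!·0!·0!·0!·1!·2!) = 1/48
Σ = -7/48  ⇒  CG² = 384/35·(-7/48)² = 7/30
CG = −√(7/30) = -0.483046

-0.483046  (= −√(7/30))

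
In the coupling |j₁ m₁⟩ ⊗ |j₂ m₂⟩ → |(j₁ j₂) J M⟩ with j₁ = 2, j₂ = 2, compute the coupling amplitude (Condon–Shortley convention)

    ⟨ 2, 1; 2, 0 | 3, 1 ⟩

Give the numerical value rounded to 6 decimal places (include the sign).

√[7·1!3!3!/8! · 3!1!2!2!4!2!] = √(36/5)
  +(−1)^0/∏(0,1,1,2,2,1)! = 1/4  (running 1/4)
  +(−1)^1/∏(1,0,0,1,3,2)! = -1/12  (running 1/6)
⟨..|..⟩ = √(36/5)·(1/6) = +0.447214

+√(1/5) = +0.447214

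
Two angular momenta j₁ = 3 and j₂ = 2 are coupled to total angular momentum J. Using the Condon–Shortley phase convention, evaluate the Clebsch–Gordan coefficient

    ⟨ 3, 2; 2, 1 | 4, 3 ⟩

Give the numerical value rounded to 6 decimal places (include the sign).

+0.223607

√[9·1!5!3!/10! · 5!1!3!1!7!1!] = √(6480)
  +(−1)^0/∏(0,1,1,3,4,0)! = 1/144  (running 1/144)
  +(−1)^1/∏(1,0,0,2,5,1)! = -1/240  (running 1/360)
⟨..|..⟩ = √(6480)·(1/360) = +0.223607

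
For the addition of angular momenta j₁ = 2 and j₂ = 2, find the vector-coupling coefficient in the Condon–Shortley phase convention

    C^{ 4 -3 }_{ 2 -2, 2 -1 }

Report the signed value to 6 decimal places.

+√(1/2) = +0.707107

triangle: 0!×4!×4!/9! = 576/362880
(j±m)!: 0!×4!×1!×3!×1!×7! = 725760
prefactor² = (2J+1)×Δ×N² = 10368
  k=0: +1/(0!×0!×4!×1!×0!×3!) = 1/144
Σ = 1/144  ⇒  CG² = 10368×1/144² = 1/2
CG = +√(1/2) = +0.707107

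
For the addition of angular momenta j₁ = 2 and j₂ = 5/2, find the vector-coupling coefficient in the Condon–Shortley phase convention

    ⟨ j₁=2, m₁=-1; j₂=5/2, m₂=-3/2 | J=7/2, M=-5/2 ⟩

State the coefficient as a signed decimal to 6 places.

√[8·1!3!4!/9! · 1!3!1!4!1!6!] = √(2304/7)
  +(−1)^0/∏(0,1,3,1,0,3)! = 1/36  (running 1/36)
  +(−1)^1/∏(1,0,2,0,1,4)! = -1/48  (running 1/144)
⟨..|..⟩ = √(2304/7)·(1/144) = +0.125988

+0.125988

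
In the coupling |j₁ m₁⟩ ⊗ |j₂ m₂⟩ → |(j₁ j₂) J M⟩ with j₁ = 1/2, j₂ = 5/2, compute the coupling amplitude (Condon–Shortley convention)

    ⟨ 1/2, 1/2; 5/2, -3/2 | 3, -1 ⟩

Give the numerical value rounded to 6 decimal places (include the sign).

triangle: 0!*1!*5!/7! = 120/5040
(j±m)!: 1!*0!*1!*4!*2!*4! = 1152
prefactor² = (2J+1)*Δ*N² = 192
  k=0: +1/(0!*0!*0!*1!*1!*4!) = 1/24
Σ = 1/24  ⇒  CG² = 192*1/24² = 1/3
CG = +√(1/3) = +0.577350

+0.577350  (= +√(1/3))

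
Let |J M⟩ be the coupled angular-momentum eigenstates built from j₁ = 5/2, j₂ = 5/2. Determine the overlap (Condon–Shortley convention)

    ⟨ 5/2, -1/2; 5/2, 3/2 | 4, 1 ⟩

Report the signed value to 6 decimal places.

-0.597614

triangle: 1!*4!*4!/10! = 576/3628800
(j±m)!: 2!*3!*4!*1!*5!*3! = 207360
prefactor² = (2J+1)*Δ*N² = 10368/35
  k=0: +1/(0!*1!*3!*4!*1!*0!) = 1/144
  k=1: −1/(1!*0!*2!*3!*2!*1!) = -1/24
Σ = -5/144  ⇒  CG² = 10368/35*(-5/144)² = 5/14
CG = −√(5/14) = -0.597614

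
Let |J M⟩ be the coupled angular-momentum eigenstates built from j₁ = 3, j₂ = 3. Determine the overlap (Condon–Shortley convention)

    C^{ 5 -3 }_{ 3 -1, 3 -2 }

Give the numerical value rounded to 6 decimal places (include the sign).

+√(1/6) ≈ +0.408248

√[11·1!5!5!/12! · 2!4!1!5!2!8!] = √(153600)
  +(−1)^0/∏(0,1,4,1,1,4)! = 1/576  (running 1/576)
  +(−1)^1/∏(1,0,3,0,2,5)! = -1/1440  (running 1/960)
⟨..|..⟩ = √(153600)·(1/960) = +0.408248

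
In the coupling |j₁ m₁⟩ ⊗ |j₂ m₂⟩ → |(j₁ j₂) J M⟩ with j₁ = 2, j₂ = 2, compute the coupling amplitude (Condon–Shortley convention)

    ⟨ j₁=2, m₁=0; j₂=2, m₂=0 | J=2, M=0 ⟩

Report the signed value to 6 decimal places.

j₁+j₂−J=2  J+j₁−j₂=2  J−j₁+j₂=2  j₁+j₂+J+1=7
(j₁±m₁, j₂±m₂, J±M) = (2,2,2,2,2,2)
P² = 32/63
sum k=0..2:
  [0] +1/8 = 1/8
  [1] −1/1 = -1
  [2] +1/8 = 1/8
S = -3/4
C² = P²·S² = 2/7 ; C = -0.534522

−√(2/7) ≈ -0.534522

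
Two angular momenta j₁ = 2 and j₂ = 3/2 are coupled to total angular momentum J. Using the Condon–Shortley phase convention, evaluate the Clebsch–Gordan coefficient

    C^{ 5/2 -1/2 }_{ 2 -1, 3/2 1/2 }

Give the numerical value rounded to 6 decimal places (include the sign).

triangle: 1!×3!×2!/7! = 12/5040
(j±m)!: 1!×3!×2!×1!×2!×3! = 144
prefactor² = (2J+1)×Δ×N² = 72/35
  k=0: +1/(0!×1!×3!×2!×0!×0!) = 1/12
  k=1: −1/(1!×0!×2!×1!×1!×1!) = -1/2
Σ = -5/12  ⇒  CG² = 72/35×(-5/12)² = 5/14
CG = −√(5/14) = -0.597614

−√(5/14) = -0.597614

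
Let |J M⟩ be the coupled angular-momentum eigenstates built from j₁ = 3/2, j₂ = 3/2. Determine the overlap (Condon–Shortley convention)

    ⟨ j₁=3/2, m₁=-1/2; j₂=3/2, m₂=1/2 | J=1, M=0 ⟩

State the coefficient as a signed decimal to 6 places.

−√(1/20) ≈ -0.223607

j₁+j₂−J=2  J+j₁−j₂=1  J−j₁+j₂=1  j₁+j₂+J+1=5
(j₁±m₁, j₂±m₂, J±M) = (1,2,2,1,1,1)
P² = 1/5
sum k=1..2:
  [1] −1/1 = -1
  [2] +1/2 = 1/2
S = -1/2
C² = P²·S² = 1/20 ; C = -0.223607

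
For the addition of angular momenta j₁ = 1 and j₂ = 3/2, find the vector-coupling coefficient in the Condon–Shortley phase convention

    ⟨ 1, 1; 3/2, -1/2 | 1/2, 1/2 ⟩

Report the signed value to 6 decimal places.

+√(1/6) = +0.408248

j₁+j₂−J=2  J+j₁−j₂=0  J−j₁+j₂=1  j₁+j₂+J+1=4
(j₁±m₁, j₂±m₂, J±M) = (2,0,1,2,1,0)
P² = 2/3
sum k=0..0:
  [0] +1/2 = 1/2
S = 1/2
C² = P²·S² = 1/6 ; C = +0.408248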